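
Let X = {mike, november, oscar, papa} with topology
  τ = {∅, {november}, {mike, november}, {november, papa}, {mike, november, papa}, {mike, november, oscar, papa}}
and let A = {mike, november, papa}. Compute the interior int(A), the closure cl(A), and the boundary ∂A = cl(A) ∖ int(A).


int(A) = {mike, november, papa}, cl(A) = {mike, november, oscar, papa}, ∂A = {oscar}.

Closed sets in (X, τ) are complements of opens:
  closed(X, τ) = {∅, {oscar}, {mike, oscar}, {oscar, papa}, {mike, oscar, papa}, {mike, november, oscar, papa}}.
int(A) = ⋃ {U ∈ τ : U ⊆ A}. Opens contained in A: ∅, {november}, {mike, november}, {november, papa}, {mike, november, papa}.
Taking the union of these: int(A) = {mike, november, papa}.
cl(A) = ⋂ {C closed : A ⊆ C}. Closed sets containing A: {mike, november, oscar, papa}.
Intersecting these: cl(A) = {mike, november, oscar, papa}.
∂A = cl(A) ∖ int(A) = {mike, november, oscar, papa} ∖ {mike, november, papa} = {oscar}.


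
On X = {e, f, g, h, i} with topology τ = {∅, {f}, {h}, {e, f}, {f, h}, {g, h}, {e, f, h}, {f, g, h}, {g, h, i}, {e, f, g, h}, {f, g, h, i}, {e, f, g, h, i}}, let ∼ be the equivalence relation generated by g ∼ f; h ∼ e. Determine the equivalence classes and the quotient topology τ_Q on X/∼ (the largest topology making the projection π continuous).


X/∼ = {[e=h], [f=g], [i]}; |τ_Q| = 3.

Equivalence classes: [e=h], [f=g], [i].
Quotient map π: X → X/∼ sends e ↦ [e=h], f ↦ [f=g], g ↦ [f=g], h ↦ [e=h], i ↦ [i].
For each subset V ⊆ X/∼, compute π^{-1}(V) ⊆ X and check whether π^{-1}(V) ∈ τ. V is open in τ_Q iff π^{-1}(V) ∈ τ.
  V = {}: π^{-1}(V) = ∅ ∈ τ ✓.
  V = {[e=h]}: π^{-1}(V) = {e, h} ∉ τ ✗.
  V = {[f=g]}: π^{-1}(V) = {f, g} ∉ τ ✗.
  V = {[e=h], [f=g]}: π^{-1}(V) = {e, f, g, h} ∈ τ ✓.
  V = {[i]}: π^{-1}(V) = {i} ∉ τ ✗.
  V = {[e=h], [i]}: π^{-1}(V) = {e, h, i} ∉ τ ✗.
  V = {[f=g], [i]}: π^{-1}(V) = {f, g, i} ∉ τ ✗.
  V = {[e=h], [f=g], [i]}: π^{-1}(V) = {e, f, g, h, i} ∈ τ ✓.
Open sets in the quotient: τ_Q = {{}, {[e=h], [f=g]}, {[e=h], [f=g], [i]}} (3 elements).


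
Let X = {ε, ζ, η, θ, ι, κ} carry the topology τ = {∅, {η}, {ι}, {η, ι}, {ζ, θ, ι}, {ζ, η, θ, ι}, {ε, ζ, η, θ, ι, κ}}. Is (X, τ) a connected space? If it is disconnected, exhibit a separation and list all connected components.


(X, τ) is connected.

Find clopen sets (U ∈ τ with X ∖ U ∈ τ):
  U = ∅, X ∖ U = {ε, ζ, η, θ, ι, κ} — both open, so U is clopen.
  U = {ε, ζ, η, θ, ι, κ}, X ∖ U = ∅ — both open, so U is clopen.
Only trivial clopens (∅ and X) exist, so (X, τ) is connected.
Compute connected components by grouping points that agree on all clopens:
  component: {ε, ζ, η, θ, ι, κ}


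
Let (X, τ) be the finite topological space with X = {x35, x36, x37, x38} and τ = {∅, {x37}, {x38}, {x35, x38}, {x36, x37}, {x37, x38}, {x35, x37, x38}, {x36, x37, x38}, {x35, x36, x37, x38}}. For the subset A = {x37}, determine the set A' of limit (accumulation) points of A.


A' = {x36}

For each x ∈ X, list the open sets U ∈ τ with x ∈ U, then check whether U ∩ (A ∖ {x}) ≠ ∅ for every such U.
  x = x35: open {x35, x38} ∋ x has {x35, x38} ∩ (A ∖ {x35}) = ∅, so x is NOT a limit point.
  x = x36: opens ∋ x are {x36, x37}, {x36, x37, x38}, {x35, x36, x37, x38}; each meets A ∖ {x36}, so x IS a limit point.
  x = x37: open {x37} ∋ x has {x37} ∩ (A ∖ {x37}) = ∅, so x is NOT a limit point.
  x = x38: open {x38} ∋ x has {x38} ∩ (A ∖ {x38}) = ∅, so x is NOT a limit point.
Collecting: A' = {x36}.


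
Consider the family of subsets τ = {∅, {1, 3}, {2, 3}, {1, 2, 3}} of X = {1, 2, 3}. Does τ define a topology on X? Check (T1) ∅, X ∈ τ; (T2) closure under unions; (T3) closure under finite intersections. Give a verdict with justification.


τ is NOT a topology on X.

Axiom (T1): ∅ ∈ τ? Yes; X ∈ τ? Yes.
Axiom (T2/T3): check pairwise unions and intersections of members of τ.
Counterexample for (T3): {1, 3} ∩ {2, 3} = {3} ∉ τ. Therefore τ is NOT a topology.


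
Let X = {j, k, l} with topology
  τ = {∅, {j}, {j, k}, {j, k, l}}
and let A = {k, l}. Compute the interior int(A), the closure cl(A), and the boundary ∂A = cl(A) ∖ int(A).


int(A) = ∅, cl(A) = {k, l}, ∂A = {k, l}.

Closed sets in (X, τ) are complements of opens:
  closed(X, τ) = {∅, {l}, {k, l}, {j, k, l}}.
int(A) = ⋃ {U ∈ τ : U ⊆ A}. Opens contained in A: ∅.
Taking the union of these: int(A) = ∅.
cl(A) = ⋂ {C closed : A ⊆ C}. Closed sets containing A: {k, l}, {j, k, l}.
Intersecting these: cl(A) = {k, l}.
∂A = cl(A) ∖ int(A) = {k, l} ∖ ∅ = {k, l}.


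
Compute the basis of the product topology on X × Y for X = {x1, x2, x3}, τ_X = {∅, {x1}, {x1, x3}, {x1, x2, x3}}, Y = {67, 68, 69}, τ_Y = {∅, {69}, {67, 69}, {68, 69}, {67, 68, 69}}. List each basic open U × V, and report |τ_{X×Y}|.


Basis B = {∅ × ∅, {x1} × {69}, {x1} × {67, 69}, {x1} × {68, 69}, {x1, x3} × {69}, {x1} × {67, 68, 69}, {x1, x2, x3} × {69}, {x1, x3} × {67, 69}, {x1, x3} × {68, 69}, {x1, x3} × {67, 68, 69}, {x1, x2, x3} × {67, 69}, {x1, x2, x3} × {68, 69}, {x1, x2, x3} × {67, 68, 69}}; |τ_{X×Y}| = 30.

Enumerate products U × V with U ∈ τ_X, V ∈ τ_Y (deduplicated):
  ∅ × ∅ = {} (∅)
  {x1} × {69} = {(x1,69)}
  {x1} × {67, 69} = {(x1,67), (x1,69)}
  {x1} × {68, 69} = {(x1,68), (x1,69)}
  {x1, x3} × {69} = {(x1,69), (x3,69)}
  {x1} × {67, 68, 69} = {(x1,67), (x1,68), (x1,69)}
  {x1, x2, x3} × {69} = {(x1,69), (x2,69), (x3,69)}
  {x1, x3} × {67, 69} = {(x1,67), (x1,69), (x3,67), (x3,69)}
  {x1, x3} × {68, 69} = {(x1,68), (x1,69), (x3,68), (x3,69)}
  {x1, x3} × {67, 68, 69} = {(x1,67), (x1,68), (x1,69), (x3,67), (x3,68), (x3,69)}
  {x1, x2, x3} × {67, 69} = {(x1,67), (x1,69), (x2,67), (x2,69), (x3,67), (x3,69)}
  {x1, x2, x3} × {68, 69} = {(x1,68), (x1,69), (x2,68), (x2,69), (x3,68), (x3,69)}
  {x1, x2, x3} × {67, 68, 69} = {(x1,67), (x1,68), (x1,69), (x2,67), (x2,68), (x2,69), (x3,67), (x3,68), (x3,69)}
These 13 distinct sets form the basis B.
Close under arbitrary unions to get τ_{X×Y}; counting gives |τ_{X×Y}| = 30.


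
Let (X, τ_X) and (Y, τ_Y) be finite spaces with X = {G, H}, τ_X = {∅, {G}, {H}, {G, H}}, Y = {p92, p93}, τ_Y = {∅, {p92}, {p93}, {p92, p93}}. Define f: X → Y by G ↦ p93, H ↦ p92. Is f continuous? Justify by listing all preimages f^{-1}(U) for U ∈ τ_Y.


f IS continuous.

Compute f^{-1}(U) for each U ∈ τ_Y:
  U = ∅: f^{-1}(U) = ∅ ∈ τ_X ✓.
  U = {p92}: f^{-1}(U) = {H} ∈ τ_X ✓.
  U = {p93}: f^{-1}(U) = {G} ∈ τ_X ✓.
  U = {p92, p93}: f^{-1}(U) = {G, H} ∈ τ_X ✓.
Every preimage lies in τ_X, so f IS continuous.


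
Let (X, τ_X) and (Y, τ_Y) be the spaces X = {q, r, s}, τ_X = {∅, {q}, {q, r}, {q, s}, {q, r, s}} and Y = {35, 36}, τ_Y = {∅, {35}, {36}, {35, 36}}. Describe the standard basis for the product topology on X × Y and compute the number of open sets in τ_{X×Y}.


Basis B = {∅ × ∅, {q} × {35}, {q} × {36}, {q} × {35, 36}, {q, r} × {35}, {q, s} × {35}, {q, r} × {36}, {q, s} × {36}, {q, r, s} × {35}, {q, r, s} × {36}, {q, r} × {35, 36}, {q, s} × {35, 36}, {q, r, s} × {35, 36}}; |τ_{X×Y}| = 25.

Enumerate products U × V with U ∈ τ_X, V ∈ τ_Y (deduplicated):
  ∅ × ∅ = {} (∅)
  {q} × {35} = {(q,35)}
  {q} × {36} = {(q,36)}
  {q} × {35, 36} = {(q,35), (q,36)}
  {q, r} × {35} = {(q,35), (r,35)}
  {q, s} × {35} = {(q,35), (s,35)}
  {q, r} × {36} = {(q,36), (r,36)}
  {q, s} × {36} = {(q,36), (s,36)}
  {q, r, s} × {35} = {(q,35), (r,35), (s,35)}
  {q, r, s} × {36} = {(q,36), (r,36), (s,36)}
  {q, r} × {35, 36} = {(q,35), (q,36), (r,35), (r,36)}
  {q, s} × {35, 36} = {(q,35), (q,36), (s,35), (s,36)}
  {q, r, s} × {35, 36} = {(q,35), (q,36), (r,35), (r,36), (s,35), (s,36)}
These 13 distinct sets form the basis B.
Close under arbitrary unions to get τ_{X×Y}; counting gives |τ_{X×Y}| = 25.


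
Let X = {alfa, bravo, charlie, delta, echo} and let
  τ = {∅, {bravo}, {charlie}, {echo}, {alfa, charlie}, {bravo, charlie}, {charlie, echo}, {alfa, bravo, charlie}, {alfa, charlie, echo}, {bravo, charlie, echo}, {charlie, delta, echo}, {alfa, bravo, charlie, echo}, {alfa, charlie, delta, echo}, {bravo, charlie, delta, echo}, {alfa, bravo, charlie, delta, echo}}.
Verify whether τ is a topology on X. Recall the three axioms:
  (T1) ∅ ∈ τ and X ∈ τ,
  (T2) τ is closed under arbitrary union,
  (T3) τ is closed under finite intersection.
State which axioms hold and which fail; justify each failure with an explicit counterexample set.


τ is NOT a topology on X.

Axiom (T1): ∅ ∈ τ? Yes; X ∈ τ? Yes.
Axiom (T2/T3): check pairwise unions and intersections of members of τ.
Counterexample for (T2): {bravo} ∪ {echo} = {bravo, echo} ∉ τ. Therefore τ is NOT a topology.


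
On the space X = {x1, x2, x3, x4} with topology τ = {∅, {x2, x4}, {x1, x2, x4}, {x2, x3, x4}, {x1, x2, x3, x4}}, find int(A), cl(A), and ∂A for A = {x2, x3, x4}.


int(A) = {x2, x3, x4}, cl(A) = {x1, x2, x3, x4}, ∂A = {x1}.

Closed sets in (X, τ) are complements of opens:
  closed(X, τ) = {∅, {x1}, {x3}, {x1, x3}, {x1, x2, x3, x4}}.
int(A) = ⋃ {U ∈ τ : U ⊆ A}. Opens contained in A: ∅, {x2, x4}, {x2, x3, x4}.
Taking the union of these: int(A) = {x2, x3, x4}.
cl(A) = ⋂ {C closed : A ⊆ C}. Closed sets containing A: {x1, x2, x3, x4}.
Intersecting these: cl(A) = {x1, x2, x3, x4}.
∂A = cl(A) ∖ int(A) = {x1, x2, x3, x4} ∖ {x2, x3, x4} = {x1}.


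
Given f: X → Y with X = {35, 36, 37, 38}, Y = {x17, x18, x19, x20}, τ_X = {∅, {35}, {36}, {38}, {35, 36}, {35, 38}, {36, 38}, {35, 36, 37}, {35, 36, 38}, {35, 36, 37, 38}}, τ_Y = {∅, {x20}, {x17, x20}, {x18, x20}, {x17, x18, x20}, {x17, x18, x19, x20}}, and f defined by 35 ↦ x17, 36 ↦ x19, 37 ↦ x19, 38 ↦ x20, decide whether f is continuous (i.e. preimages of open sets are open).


f IS continuous.

Compute f^{-1}(U) for each U ∈ τ_Y:
  U = ∅: f^{-1}(U) = ∅ ∈ τ_X ✓.
  U = {x20}: f^{-1}(U) = {38} ∈ τ_X ✓.
  U = {x17, x20}: f^{-1}(U) = {35, 38} ∈ τ_X ✓.
  U = {x18, x20}: f^{-1}(U) = {38} ∈ τ_X ✓.
  U = {x17, x18, x20}: f^{-1}(U) = {35, 38} ∈ τ_X ✓.
  U = {x17, x18, x19, x20}: f^{-1}(U) = {35, 36, 37, 38} ∈ τ_X ✓.
Every preimage lies in τ_X, so f IS continuous.


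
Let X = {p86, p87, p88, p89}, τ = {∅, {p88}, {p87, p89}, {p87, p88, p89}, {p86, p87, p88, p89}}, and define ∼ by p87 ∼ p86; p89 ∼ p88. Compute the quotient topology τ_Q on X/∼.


X/∼ = {[p86=p87], [p88=p89]}; |τ_Q| = 2.

Equivalence classes: [p86=p87], [p88=p89].
Quotient map π: X → X/∼ sends p86 ↦ [p86=p87], p87 ↦ [p86=p87], p88 ↦ [p88=p89], p89 ↦ [p88=p89].
For each subset V ⊆ X/∼, compute π^{-1}(V) ⊆ X and check whether π^{-1}(V) ∈ τ. V is open in τ_Q iff π^{-1}(V) ∈ τ.
  V = {}: π^{-1}(V) = ∅ ∈ τ ✓.
  V = {[p86=p87]}: π^{-1}(V) = {p86, p87} ∉ τ ✗.
  V = {[p88=p89]}: π^{-1}(V) = {p88, p89} ∉ τ ✗.
  V = {[p86=p87], [p88=p89]}: π^{-1}(V) = {p86, p87, p88, p89} ∈ τ ✓.
Open sets in the quotient: τ_Q = {{}, {[p86=p87], [p88=p89]}} (2 elements).


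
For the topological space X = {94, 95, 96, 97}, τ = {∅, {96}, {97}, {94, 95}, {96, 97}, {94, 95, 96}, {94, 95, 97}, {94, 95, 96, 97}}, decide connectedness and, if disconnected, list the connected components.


(X, τ) is disconnected; components = [{96}, {97}, {94, 95}].

Find clopen sets (U ∈ τ with X ∖ U ∈ τ):
  U = ∅, X ∖ U = {94, 95, 96, 97} — both open, so U is clopen.
  U = {96}, X ∖ U = {94, 95, 97} — both open, so U is clopen.
  U = {97}, X ∖ U = {94, 95, 96} — both open, so U is clopen.
  U = {94, 95}, X ∖ U = {96, 97} — both open, so U is clopen.
  U = {96, 97}, X ∖ U = {94, 95} — both open, so U is clopen.
  U = {94, 95, 96}, X ∖ U = {97} — both open, so U is clopen.
  U = {94, 95, 97}, X ∖ U = {96} — both open, so U is clopen.
  U = {94, 95, 96, 97}, X ∖ U = ∅ — both open, so U is clopen.
Nontrivial clopen(s) exist: e.g. {94, 95, 96}. So (X, τ) is disconnected.
Compute connected components by grouping points that agree on all clopens:
  component: {96}
  component: {97}
  component: {94, 95}


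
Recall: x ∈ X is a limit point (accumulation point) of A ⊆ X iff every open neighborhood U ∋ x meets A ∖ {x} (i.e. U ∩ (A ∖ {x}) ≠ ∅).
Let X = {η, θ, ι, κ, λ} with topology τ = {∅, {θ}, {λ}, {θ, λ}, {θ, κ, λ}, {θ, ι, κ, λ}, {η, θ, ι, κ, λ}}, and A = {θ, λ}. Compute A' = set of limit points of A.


A' = {η, ι, κ}

For each x ∈ X, list the open sets U ∈ τ with x ∈ U, then check whether U ∩ (A ∖ {x}) ≠ ∅ for every such U.
  x = η: opens ∋ x are {η, θ, ι, κ, λ}; each meets A ∖ {η}, so x IS a limit point.
  x = θ: open {θ} ∋ x has {θ} ∩ (A ∖ {θ}) = ∅, so x is NOT a limit point.
  x = ι: opens ∋ x are {θ, ι, κ, λ}, {η, θ, ι, κ, λ}; each meets A ∖ {ι}, so x IS a limit point.
  x = κ: opens ∋ x are {θ, κ, λ}, {θ, ι, κ, λ}, {η, θ, ι, κ, λ}; each meets A ∖ {κ}, so x IS a limit point.
  x = λ: open {λ} ∋ x has {λ} ∩ (A ∖ {λ}) = ∅, so x is NOT a limit point.
Collecting: A' = {η, ι, κ}.


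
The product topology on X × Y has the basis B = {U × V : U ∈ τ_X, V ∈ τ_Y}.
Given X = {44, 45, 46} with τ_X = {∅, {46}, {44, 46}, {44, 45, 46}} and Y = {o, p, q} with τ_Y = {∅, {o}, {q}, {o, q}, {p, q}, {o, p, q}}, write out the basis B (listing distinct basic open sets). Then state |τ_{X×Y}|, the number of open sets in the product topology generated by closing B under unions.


Basis B = {∅ × ∅, {46} × {o}, {46} × {q}, {44, 46} × {o}, {44, 46} × {q}, {46} × {o, q}, {46} × {p, q}, {44, 45, 46} × {o}, {44, 45, 46} × {q}, {46} × {o, p, q}, {44, 46} × {o, q}, {44, 46} × {p, q}, {44, 46} × {o, p, q}, {44, 45, 46} × {o, q}, {44, 45, 46} × {p, q}, {44, 45, 46} × {o, p, q}}; |τ_{X×Y}| = 40.

Enumerate products U × V with U ∈ τ_X, V ∈ τ_Y (deduplicated):
  ∅ × ∅ = {} (∅)
  {46} × {o} = {(46,o)}
  {46} × {q} = {(46,q)}
  {44, 46} × {o} = {(44,o), (46,o)}
  {44, 46} × {q} = {(44,q), (46,q)}
  {46} × {o, q} = {(46,o), (46,q)}
  {46} × {p, q} = {(46,p), (46,q)}
  {44, 45, 46} × {o} = {(44,o), (45,o), (46,o)}
  {44, 45, 46} × {q} = {(44,q), (45,q), (46,q)}
  {46} × {o, p, q} = {(46,o), (46,p), (46,q)}
  {44, 46} × {o, q} = {(44,o), (44,q), (46,o), (46,q)}
  {44, 46} × {p, q} = {(44,p), (44,q), (46,p), (46,q)}
  {44, 46} × {o, p, q} = {(44,o), (44,p), (44,q), (46,o), (46,p), (46,q)}
  {44, 45, 46} × {o, q} = {(44,o), (44,q), (45,o), (45,q), (46,o), (46,q)}
  {44, 45, 46} × {p, q} = {(44,p), (44,q), (45,p), (45,q), (46,p), (46,q)}
  {44, 45, 46} × {o, p, q} = {(44,o), (44,p), (44,q), (45,o), (45,p), (45,q), (46,o), (46,p), (46,q)}
These 16 distinct sets form the basis B.
Close under arbitrary unions to get τ_{X×Y}; counting gives |τ_{X×Y}| = 40.


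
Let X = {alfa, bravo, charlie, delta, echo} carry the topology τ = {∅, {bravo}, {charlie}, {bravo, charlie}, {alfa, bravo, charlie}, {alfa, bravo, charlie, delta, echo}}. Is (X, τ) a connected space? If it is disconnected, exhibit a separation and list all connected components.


(X, τ) is connected.

Find clopen sets (U ∈ τ with X ∖ U ∈ τ):
  U = ∅, X ∖ U = {alfa, bravo, charlie, delta, echo} — both open, so U is clopen.
  U = {alfa, bravo, charlie, delta, echo}, X ∖ U = ∅ — both open, so U is clopen.
Only trivial clopens (∅ and X) exist, so (X, τ) is connected.
Compute connected components by grouping points that agree on all clopens:
  component: {alfa, bravo, charlie, delta, echo}


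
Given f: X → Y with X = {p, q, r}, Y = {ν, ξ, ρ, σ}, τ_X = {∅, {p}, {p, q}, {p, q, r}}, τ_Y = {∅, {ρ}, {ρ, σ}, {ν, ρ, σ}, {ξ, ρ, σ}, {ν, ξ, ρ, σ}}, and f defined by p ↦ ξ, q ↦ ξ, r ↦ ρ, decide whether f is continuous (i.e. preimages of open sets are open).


f is NOT continuous.

Compute f^{-1}(U) for each U ∈ τ_Y:
  U = ∅: f^{-1}(U) = ∅ ∈ τ_X ✓.
  U = {ρ}: f^{-1}(U) = {r} ∉ τ_X ✗.
  U = {ρ, σ}: f^{-1}(U) = {r} ∉ τ_X ✗.
  U = {ν, ρ, σ}: f^{-1}(U) = {r} ∉ τ_X ✗.
  U = {ξ, ρ, σ}: f^{-1}(U) = {p, q, r} ∈ τ_X ✓.
  U = {ν, ξ, ρ, σ}: f^{-1}(U) = {p, q, r} ∈ τ_X ✓.
Found U = {ρ} with f^{-1}(U) = {r} not in τ_X. Therefore f is NOT continuous.


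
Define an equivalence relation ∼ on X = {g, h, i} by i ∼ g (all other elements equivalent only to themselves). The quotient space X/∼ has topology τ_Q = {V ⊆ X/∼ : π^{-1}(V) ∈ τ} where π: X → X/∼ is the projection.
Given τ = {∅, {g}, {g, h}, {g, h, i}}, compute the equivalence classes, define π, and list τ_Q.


X/∼ = {[g=i], [h]}; |τ_Q| = 2.

Equivalence classes: [g=i], [h].
Quotient map π: X → X/∼ sends g ↦ [g=i], h ↦ [h], i ↦ [g=i].
For each subset V ⊆ X/∼, compute π^{-1}(V) ⊆ X and check whether π^{-1}(V) ∈ τ. V is open in τ_Q iff π^{-1}(V) ∈ τ.
  V = {}: π^{-1}(V) = ∅ ∈ τ ✓.
  V = {[g=i]}: π^{-1}(V) = {g, i} ∉ τ ✗.
  V = {[h]}: π^{-1}(V) = {h} ∉ τ ✗.
  V = {[g=i], [h]}: π^{-1}(V) = {g, h, i} ∈ τ ✓.
Open sets in the quotient: τ_Q = {{}, {[g=i], [h]}} (2 elements).


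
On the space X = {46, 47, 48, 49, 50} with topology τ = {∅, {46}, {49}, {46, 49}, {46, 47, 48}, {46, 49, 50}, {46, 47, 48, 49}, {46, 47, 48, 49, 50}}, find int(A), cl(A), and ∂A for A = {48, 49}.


int(A) = {49}, cl(A) = {47, 48, 49, 50}, ∂A = {47, 48, 50}.

Closed sets in (X, τ) are complements of opens:
  closed(X, τ) = {∅, {50}, {47, 48}, {49, 50}, {47, 48, 50}, {46, 47, 48, 50}, {47, 48, 49, 50}, {46, 47, 48, 49, 50}}.
int(A) = ⋃ {U ∈ τ : U ⊆ A}. Opens contained in A: ∅, {49}.
Taking the union of these: int(A) = {49}.
cl(A) = ⋂ {C closed : A ⊆ C}. Closed sets containing A: {47, 48, 49, 50}, {46, 47, 48, 49, 50}.
Intersecting these: cl(A) = {47, 48, 49, 50}.
∂A = cl(A) ∖ int(A) = {47, 48, 49, 50} ∖ {49} = {47, 48, 50}.


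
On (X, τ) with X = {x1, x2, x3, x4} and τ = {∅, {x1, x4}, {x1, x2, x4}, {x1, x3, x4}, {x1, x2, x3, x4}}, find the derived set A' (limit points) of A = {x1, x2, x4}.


A' = {x1, x2, x3, x4}

For each x ∈ X, list the open sets U ∈ τ with x ∈ U, then check whether U ∩ (A ∖ {x}) ≠ ∅ for every such U.
  x = x1: opens ∋ x are {x1, x4}, {x1, x2, x4}, {x1, x3, x4}, {x1, x2, x3, x4}; each meets A ∖ {x1}, so x IS a limit point.
  x = x2: opens ∋ x are {x1, x2, x4}, {x1, x2, x3, x4}; each meets A ∖ {x2}, so x IS a limit point.
  x = x3: opens ∋ x are {x1, x3, x4}, {x1, x2, x3, x4}; each meets A ∖ {x3}, so x IS a limit point.
  x = x4: opens ∋ x are {x1, x4}, {x1, x2, x4}, {x1, x3, x4}, {x1, x2, x3, x4}; each meets A ∖ {x4}, so x IS a limit point.
Collecting: A' = {x1, x2, x3, x4}.


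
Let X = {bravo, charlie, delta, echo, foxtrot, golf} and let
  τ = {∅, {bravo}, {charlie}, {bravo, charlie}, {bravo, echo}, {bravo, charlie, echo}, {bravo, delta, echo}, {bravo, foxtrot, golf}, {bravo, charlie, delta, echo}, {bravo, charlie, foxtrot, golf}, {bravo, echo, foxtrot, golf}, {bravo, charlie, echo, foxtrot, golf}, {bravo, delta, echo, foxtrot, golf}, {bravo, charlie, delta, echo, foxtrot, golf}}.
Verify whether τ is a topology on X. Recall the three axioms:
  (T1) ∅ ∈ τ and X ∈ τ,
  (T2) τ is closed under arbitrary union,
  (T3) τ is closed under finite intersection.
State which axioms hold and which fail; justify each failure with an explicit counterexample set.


τ IS a topology on X.

Axiom (T1): ∅ ∈ τ? Yes; X ∈ τ? Yes.
Axiom (T2/T3): check pairwise unions and intersections of members of τ.
All pairwise intersections and unions checked — each lies in τ. Therefore τ satisfies (T1), (T2), (T3): it IS a topology on X.


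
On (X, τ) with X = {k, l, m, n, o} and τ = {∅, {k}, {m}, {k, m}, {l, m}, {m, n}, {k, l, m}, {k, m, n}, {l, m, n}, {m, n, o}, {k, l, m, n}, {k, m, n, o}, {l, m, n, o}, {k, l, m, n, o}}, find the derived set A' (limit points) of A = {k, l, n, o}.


A' = {o}

For each x ∈ X, list the open sets U ∈ τ with x ∈ U, then check whether U ∩ (A ∖ {x}) ≠ ∅ for every such U.
  x = k: open {k} ∋ x has {k} ∩ (A ∖ {k}) = ∅, so x is NOT a limit point.
  x = l: open {l, m} ∋ x has {l, m} ∩ (A ∖ {l}) = ∅, so x is NOT a limit point.
  x = m: open {m} ∋ x has {m} ∩ (A ∖ {m}) = ∅, so x is NOT a limit point.
  x = n: open {m, n} ∋ x has {m, n} ∩ (A ∖ {n}) = ∅, so x is NOT a limit point.
  x = o: opens ∋ x are {m, n, o}, {k, m, n, o}, {l, m, n, o}, {k, l, m, n, o}; each meets A ∖ {o}, so x IS a limit point.
Collecting: A' = {o}.


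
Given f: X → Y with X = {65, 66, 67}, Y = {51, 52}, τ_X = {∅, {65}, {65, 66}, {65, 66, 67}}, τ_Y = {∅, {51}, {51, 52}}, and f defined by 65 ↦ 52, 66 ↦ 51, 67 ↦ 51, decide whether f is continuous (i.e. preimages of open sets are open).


f is NOT continuous.

Compute f^{-1}(U) for each U ∈ τ_Y:
  U = ∅: f^{-1}(U) = ∅ ∈ τ_X ✓.
  U = {51}: f^{-1}(U) = {66, 67} ∉ τ_X ✗.
  U = {51, 52}: f^{-1}(U) = {65, 66, 67} ∈ τ_X ✓.
Found U = {51} with f^{-1}(U) = {66, 67} not in τ_X. Therefore f is NOT continuous.


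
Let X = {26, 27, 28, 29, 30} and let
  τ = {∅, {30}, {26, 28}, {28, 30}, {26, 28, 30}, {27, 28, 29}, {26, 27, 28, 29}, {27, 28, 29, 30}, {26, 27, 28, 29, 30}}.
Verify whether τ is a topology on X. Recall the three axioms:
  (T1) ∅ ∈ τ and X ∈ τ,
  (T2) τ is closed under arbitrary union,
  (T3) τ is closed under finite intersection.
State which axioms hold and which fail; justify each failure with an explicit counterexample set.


τ is NOT a topology on X.

Axiom (T1): ∅ ∈ τ? Yes; X ∈ τ? Yes.
Axiom (T2/T3): check pairwise unions and intersections of members of τ.
Counterexample for (T3): {26, 28} ∩ {28, 30} = {28} ∉ τ. Therefore τ is NOT a topology.


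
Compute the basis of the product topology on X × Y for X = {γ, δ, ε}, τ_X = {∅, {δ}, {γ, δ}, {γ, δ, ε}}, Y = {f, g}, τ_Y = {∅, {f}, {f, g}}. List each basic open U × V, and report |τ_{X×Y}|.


Basis B = {∅ × ∅, {δ} × {f}, {γ, δ} × {f}, {δ} × {f, g}, {γ, δ, ε} × {f}, {γ, δ} × {f, g}, {γ, δ, ε} × {f, g}}; |τ_{X×Y}| = 10.

Enumerate products U × V with U ∈ τ_X, V ∈ τ_Y (deduplicated):
  ∅ × ∅ = {} (∅)
  {δ} × {f} = {(δ,f)}
  {γ, δ} × {f} = {(γ,f), (δ,f)}
  {δ} × {f, g} = {(δ,f), (δ,g)}
  {γ, δ, ε} × {f} = {(γ,f), (δ,f), (ε,f)}
  {γ, δ} × {f, g} = {(γ,f), (γ,g), (δ,f), (δ,g)}
  {γ, δ, ε} × {f, g} = {(γ,f), (γ,g), (δ,f), (δ,g), (ε,f), (ε,g)}
These 7 distinct sets form the basis B.
Close under arbitrary unions to get τ_{X×Y}; counting gives |τ_{X×Y}| = 10.


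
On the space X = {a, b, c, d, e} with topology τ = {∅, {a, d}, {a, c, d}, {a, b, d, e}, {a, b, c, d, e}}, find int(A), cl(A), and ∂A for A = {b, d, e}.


int(A) = ∅, cl(A) = {a, b, c, d, e}, ∂A = {a, b, c, d, e}.

Closed sets in (X, τ) are complements of opens:
  closed(X, τ) = {∅, {c}, {b, e}, {b, c, e}, {a, b, c, d, e}}.
int(A) = ⋃ {U ∈ τ : U ⊆ A}. Opens contained in A: ∅.
Taking the union of these: int(A) = ∅.
cl(A) = ⋂ {C closed : A ⊆ C}. Closed sets containing A: {a, b, c, d, e}.
Intersecting these: cl(A) = {a, b, c, d, e}.
∂A = cl(A) ∖ int(A) = {a, b, c, d, e} ∖ ∅ = {a, b, c, d, e}.


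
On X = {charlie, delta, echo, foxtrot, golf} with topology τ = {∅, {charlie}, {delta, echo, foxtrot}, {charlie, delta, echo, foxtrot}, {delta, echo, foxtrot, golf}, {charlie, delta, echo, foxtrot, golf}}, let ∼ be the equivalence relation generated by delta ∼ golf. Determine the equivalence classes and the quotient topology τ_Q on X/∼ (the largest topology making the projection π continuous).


X/∼ = {[charlie], [delta=golf], [echo], [foxtrot]}; |τ_Q| = 4.

Equivalence classes: [charlie], [delta=golf], [echo], [foxtrot].
Quotient map π: X → X/∼ sends charlie ↦ [charlie], delta ↦ [delta=golf], echo ↦ [echo], foxtrot ↦ [foxtrot], golf ↦ [delta=golf].
For each subset V ⊆ X/∼, compute π^{-1}(V) ⊆ X and check whether π^{-1}(V) ∈ τ. V is open in τ_Q iff π^{-1}(V) ∈ τ.
  V = {}: π^{-1}(V) = ∅ ∈ τ ✓.
  V = {[charlie]}: π^{-1}(V) = {charlie} ∈ τ ✓.
  V = {[delta=golf]}: π^{-1}(V) = {delta, golf} ∉ τ ✗.
  V = {[charlie], [delta=golf]}: π^{-1}(V) = {charlie, delta, golf} ∉ τ ✗.
  V = {[echo]}: π^{-1}(V) = {echo} ∉ τ ✗.
  V = {[charlie], [echo]}: π^{-1}(V) = {charlie, echo} ∉ τ ✗.
  V = {[delta=golf], [echo]}: π^{-1}(V) = {delta, echo, golf} ∉ τ ✗.
  V = {[charlie], [delta=golf], [echo]}: π^{-1}(V) = {charlie, delta, echo, golf} ∉ τ ✗.
  V = {[foxtrot]}: π^{-1}(V) = {foxtrot} ∉ τ ✗.
  V = {[charlie], [foxtrot]}: π^{-1}(V) = {charlie, foxtrot} ∉ τ ✗.
  V = {[delta=golf], [foxtrot]}: π^{-1}(V) = {delta, foxtrot, golf} ∉ τ ✗.
  V = {[charlie], [delta=golf], [foxtrot]}: π^{-1}(V) = {charlie, delta, foxtrot, golf} ∉ τ ✗.
  V = {[echo], [foxtrot]}: π^{-1}(V) = {echo, foxtrot} ∉ τ ✗.
  V = {[charlie], [echo], [foxtrot]}: π^{-1}(V) = {charlie, echo, foxtrot} ∉ τ ✗.
  V = {[delta=golf], [echo], [foxtrot]}: π^{-1}(V) = {delta, echo, foxtrot, golf} ∈ τ ✓.
  V = {[charlie], [delta=golf], [echo], [foxtrot]}: π^{-1}(V) = {charlie, delta, echo, foxtrot, golf} ∈ τ ✓.
Open sets in the quotient: τ_Q = {{}, {[charlie]}, {[delta=golf], [echo], [foxtrot]}, {[charlie], [delta=golf], [echo], [foxtrot]}} (4 elements).


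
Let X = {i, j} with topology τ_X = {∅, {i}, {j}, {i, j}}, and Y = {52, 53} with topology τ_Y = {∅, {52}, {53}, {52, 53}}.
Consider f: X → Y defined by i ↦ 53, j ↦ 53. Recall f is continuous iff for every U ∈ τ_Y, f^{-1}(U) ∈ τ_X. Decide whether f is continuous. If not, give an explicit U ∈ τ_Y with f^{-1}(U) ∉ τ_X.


f IS continuous.

Compute f^{-1}(U) for each U ∈ τ_Y:
  U = ∅: f^{-1}(U) = ∅ ∈ τ_X ✓.
  U = {52}: f^{-1}(U) = ∅ ∈ τ_X ✓.
  U = {53}: f^{-1}(U) = {i, j} ∈ τ_X ✓.
  U = {52, 53}: f^{-1}(U) = {i, j} ∈ τ_X ✓.
Every preimage lies in τ_X, so f IS continuous.


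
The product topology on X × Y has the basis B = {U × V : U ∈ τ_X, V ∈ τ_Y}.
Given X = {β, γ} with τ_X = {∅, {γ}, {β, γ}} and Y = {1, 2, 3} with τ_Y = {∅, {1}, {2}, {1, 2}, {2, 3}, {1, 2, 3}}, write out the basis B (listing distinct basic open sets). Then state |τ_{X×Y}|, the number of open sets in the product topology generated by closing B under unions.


Basis B = {∅ × ∅, {γ} × {1}, {γ} × {2}, {β, γ} × {1}, {β, γ} × {2}, {γ} × {1, 2}, {γ} × {2, 3}, {γ} × {1, 2, 3}, {β, γ} × {1, 2}, {β, γ} × {2, 3}, {β, γ} × {1, 2, 3}}; |τ_{X×Y}| = 18.

Enumerate products U × V with U ∈ τ_X, V ∈ τ_Y (deduplicated):
  ∅ × ∅ = {} (∅)
  {γ} × {1} = {(γ,1)}
  {γ} × {2} = {(γ,2)}
  {β, γ} × {1} = {(β,1), (γ,1)}
  {β, γ} × {2} = {(β,2), (γ,2)}
  {γ} × {1, 2} = {(γ,1), (γ,2)}
  {γ} × {2, 3} = {(γ,2), (γ,3)}
  {γ} × {1, 2, 3} = {(γ,1), (γ,2), (γ,3)}
  {β, γ} × {1, 2} = {(β,1), (β,2), (γ,1), (γ,2)}
  {β, γ} × {2, 3} = {(β,2), (β,3), (γ,2), (γ,3)}
  {β, γ} × {1, 2, 3} = {(β,1), (β,2), (β,3), (γ,1), (γ,2), (γ,3)}
These 11 distinct sets form the basis B.
Close under arbitrary unions to get τ_{X×Y}; counting gives |τ_{X×Y}| = 18.


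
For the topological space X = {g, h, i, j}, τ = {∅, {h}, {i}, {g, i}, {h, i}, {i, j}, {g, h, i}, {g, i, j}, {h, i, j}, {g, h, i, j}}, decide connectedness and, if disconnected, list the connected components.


(X, τ) is disconnected; components = [{h}, {g, i, j}].

Find clopen sets (U ∈ τ with X ∖ U ∈ τ):
  U = ∅, X ∖ U = {g, h, i, j} — both open, so U is clopen.
  U = {h}, X ∖ U = {g, i, j} — both open, so U is clopen.
  U = {g, i, j}, X ∖ U = {h} — both open, so U is clopen.
  U = {g, h, i, j}, X ∖ U = ∅ — both open, so U is clopen.
Nontrivial clopen(s) exist: e.g. {h}. So (X, τ) is disconnected.
Compute connected components by grouping points that agree on all clopens:
  component: {h}
  component: {g, i, j}


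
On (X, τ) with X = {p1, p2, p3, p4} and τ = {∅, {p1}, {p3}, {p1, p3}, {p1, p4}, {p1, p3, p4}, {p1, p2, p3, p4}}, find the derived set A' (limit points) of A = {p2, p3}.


A' = {p2}

For each x ∈ X, list the open sets U ∈ τ with x ∈ U, then check whether U ∩ (A ∖ {x}) ≠ ∅ for every such U.
  x = p1: open {p1} ∋ x has {p1} ∩ (A ∖ {p1}) = ∅, so x is NOT a limit point.
  x = p2: opens ∋ x are {p1, p2, p3, p4}; each meets A ∖ {p2}, so x IS a limit point.
  x = p3: open {p3} ∋ x has {p3} ∩ (A ∖ {p3}) = ∅, so x is NOT a limit point.
  x = p4: open {p1, p4} ∋ x has {p1, p4} ∩ (A ∖ {p4}) = ∅, so x is NOT a limit point.
Collecting: A' = {p2}.


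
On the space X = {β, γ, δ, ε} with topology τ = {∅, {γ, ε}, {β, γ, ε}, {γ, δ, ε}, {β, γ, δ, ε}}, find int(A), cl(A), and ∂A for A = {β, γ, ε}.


int(A) = {β, γ, ε}, cl(A) = {β, γ, δ, ε}, ∂A = {δ}.

Closed sets in (X, τ) are complements of opens:
  closed(X, τ) = {∅, {β}, {δ}, {β, δ}, {β, γ, δ, ε}}.
int(A) = ⋃ {U ∈ τ : U ⊆ A}. Opens contained in A: ∅, {γ, ε}, {β, γ, ε}.
Taking the union of these: int(A) = {β, γ, ε}.
cl(A) = ⋂ {C closed : A ⊆ C}. Closed sets containing A: {β, γ, δ, ε}.
Intersecting these: cl(A) = {β, γ, δ, ε}.
∂A = cl(A) ∖ int(A) = {β, γ, δ, ε} ∖ {β, γ, ε} = {δ}.


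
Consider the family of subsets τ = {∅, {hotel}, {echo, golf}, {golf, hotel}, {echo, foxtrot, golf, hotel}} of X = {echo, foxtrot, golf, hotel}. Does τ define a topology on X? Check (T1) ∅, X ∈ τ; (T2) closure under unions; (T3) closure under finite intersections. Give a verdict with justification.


τ is NOT a topology on X.

Axiom (T1): ∅ ∈ τ? Yes; X ∈ τ? Yes.
Axiom (T2/T3): check pairwise unions and intersections of members of τ.
Counterexample for (T2): {hotel} ∪ {echo, golf} = {echo, golf, hotel} ∉ τ. Therefore τ is NOT a topology.


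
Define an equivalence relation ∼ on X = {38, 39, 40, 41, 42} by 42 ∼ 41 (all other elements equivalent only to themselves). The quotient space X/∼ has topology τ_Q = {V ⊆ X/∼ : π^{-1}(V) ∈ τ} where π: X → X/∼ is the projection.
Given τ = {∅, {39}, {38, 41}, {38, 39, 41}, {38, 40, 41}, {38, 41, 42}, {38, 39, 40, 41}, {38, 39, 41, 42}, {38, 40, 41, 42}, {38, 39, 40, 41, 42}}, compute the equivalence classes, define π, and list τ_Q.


X/∼ = {[38], [39], [40], [41=42]}; |τ_Q| = 6.

Equivalence classes: [38], [39], [40], [41=42].
Quotient map π: X → X/∼ sends 38 ↦ [38], 39 ↦ [39], 40 ↦ [40], 41 ↦ [41=42], 42 ↦ [41=42].
For each subset V ⊆ X/∼, compute π^{-1}(V) ⊆ X and check whether π^{-1}(V) ∈ τ. V is open in τ_Q iff π^{-1}(V) ∈ τ.
  V = {}: π^{-1}(V) = ∅ ∈ τ ✓.
  V = {[38]}: π^{-1}(V) = {38} ∉ τ ✗.
  V = {[39]}: π^{-1}(V) = {39} ∈ τ ✓.
  V = {[38], [39]}: π^{-1}(V) = {38, 39} ∉ τ ✗.
  V = {[40]}: π^{-1}(V) = {40} ∉ τ ✗.
  V = {[38], [40]}: π^{-1}(V) = {38, 40} ∉ τ ✗.
  V = {[39], [40]}: π^{-1}(V) = {39, 40} ∉ τ ✗.
  V = {[38], [39], [40]}: π^{-1}(V) = {38, 39, 40} ∉ τ ✗.
  V = {[41=42]}: π^{-1}(V) = {41, 42} ∉ τ ✗.
  V = {[38], [41=42]}: π^{-1}(V) = {38, 41, 42} ∈ τ ✓.
  V = {[39], [41=42]}: π^{-1}(V) = {39, 41, 42} ∉ τ ✗.
  V = {[38], [39], [41=42]}: π^{-1}(V) = {38, 39, 41, 42} ∈ τ ✓.
  V = {[40], [41=42]}: π^{-1}(V) = {40, 41, 42} ∉ τ ✗.
  V = {[38], [40], [41=42]}: π^{-1}(V) = {38, 40, 41, 42} ∈ τ ✓.
  V = {[39], [40], [41=42]}: π^{-1}(V) = {39, 40, 41, 42} ∉ τ ✗.
  V = {[38], [39], [40], [41=42]}: π^{-1}(V) = {38, 39, 40, 41, 42} ∈ τ ✓.
Open sets in the quotient: τ_Q = {{}, {[39]}, {[38], [41=42]}, {[38], [39], [41=42]}, {[38], [40], [41=42]}, {[38], [39], [40], [41=42]}} (6 elements).


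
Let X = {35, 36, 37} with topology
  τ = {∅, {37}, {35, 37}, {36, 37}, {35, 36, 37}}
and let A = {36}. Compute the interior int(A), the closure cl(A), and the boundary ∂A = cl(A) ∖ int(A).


int(A) = ∅, cl(A) = {36}, ∂A = {36}.

Closed sets in (X, τ) are complements of opens:
  closed(X, τ) = {∅, {35}, {36}, {35, 36}, {35, 36, 37}}.
int(A) = ⋃ {U ∈ τ : U ⊆ A}. Opens contained in A: ∅.
Taking the union of these: int(A) = ∅.
cl(A) = ⋂ {C closed : A ⊆ C}. Closed sets containing A: {36}, {35, 36}, {35, 36, 37}.
Intersecting these: cl(A) = {36}.
∂A = cl(A) ∖ int(A) = {36} ∖ ∅ = {36}.


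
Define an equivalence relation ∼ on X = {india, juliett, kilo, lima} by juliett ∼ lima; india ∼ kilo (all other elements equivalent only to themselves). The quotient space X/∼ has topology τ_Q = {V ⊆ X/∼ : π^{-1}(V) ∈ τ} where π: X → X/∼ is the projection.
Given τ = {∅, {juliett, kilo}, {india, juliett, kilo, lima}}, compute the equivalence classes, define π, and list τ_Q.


X/∼ = {[india=kilo], [juliett=lima]}; |τ_Q| = 2.

Equivalence classes: [india=kilo], [juliett=lima].
Quotient map π: X → X/∼ sends india ↦ [india=kilo], juliett ↦ [juliett=lima], kilo ↦ [india=kilo], lima ↦ [juliett=lima].
For each subset V ⊆ X/∼, compute π^{-1}(V) ⊆ X and check whether π^{-1}(V) ∈ τ. V is open in τ_Q iff π^{-1}(V) ∈ τ.
  V = {}: π^{-1}(V) = ∅ ∈ τ ✓.
  V = {[india=kilo]}: π^{-1}(V) = {india, kilo} ∉ τ ✗.
  V = {[juliett=lima]}: π^{-1}(V) = {juliett, lima} ∉ τ ✗.
  V = {[india=kilo], [juliett=lima]}: π^{-1}(V) = {india, juliett, kilo, lima} ∈ τ ✓.
Open sets in the quotient: τ_Q = {{}, {[india=kilo], [juliett=lima]}} (2 elements).


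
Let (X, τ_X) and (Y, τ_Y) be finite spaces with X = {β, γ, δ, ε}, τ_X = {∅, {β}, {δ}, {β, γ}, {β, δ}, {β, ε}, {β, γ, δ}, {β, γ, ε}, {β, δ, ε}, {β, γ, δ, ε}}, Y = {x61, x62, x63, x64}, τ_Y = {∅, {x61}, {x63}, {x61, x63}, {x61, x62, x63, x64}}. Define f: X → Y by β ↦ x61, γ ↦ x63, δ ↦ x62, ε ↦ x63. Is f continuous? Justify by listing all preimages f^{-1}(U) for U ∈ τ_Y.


f is NOT continuous.

Compute f^{-1}(U) for each U ∈ τ_Y:
  U = ∅: f^{-1}(U) = ∅ ∈ τ_X ✓.
  U = {x61}: f^{-1}(U) = {β} ∈ τ_X ✓.
  U = {x63}: f^{-1}(U) = {γ, ε} ∉ τ_X ✗.
  U = {x61, x63}: f^{-1}(U) = {β, γ, ε} ∈ τ_X ✓.
  U = {x61, x62, x63, x64}: f^{-1}(U) = {β, γ, δ, ε} ∈ τ_X ✓.
Found U = {x63} with f^{-1}(U) = {γ, ε} not in τ_X. Therefore f is NOT continuous.


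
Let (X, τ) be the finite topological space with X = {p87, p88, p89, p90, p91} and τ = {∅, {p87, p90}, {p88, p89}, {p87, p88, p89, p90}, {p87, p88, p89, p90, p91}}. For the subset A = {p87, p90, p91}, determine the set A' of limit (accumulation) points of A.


A' = {p87, p90, p91}

For each x ∈ X, list the open sets U ∈ τ with x ∈ U, then check whether U ∩ (A ∖ {x}) ≠ ∅ for every such U.
  x = p87: opens ∋ x are {p87, p90}, {p87, p88, p89, p90}, {p87, p88, p89, p90, p91}; each meets A ∖ {p87}, so x IS a limit point.
  x = p88: open {p88, p89} ∋ x has {p88, p89} ∩ (A ∖ {p88}) = ∅, so x is NOT a limit point.
  x = p89: open {p88, p89} ∋ x has {p88, p89} ∩ (A ∖ {p89}) = ∅, so x is NOT a limit point.
  x = p90: opens ∋ x are {p87, p90}, {p87, p88, p89, p90}, {p87, p88, p89, p90, p91}; each meets A ∖ {p90}, so x IS a limit point.
  x = p91: opens ∋ x are {p87, p88, p89, p90, p91}; each meets A ∖ {p91}, so x IS a limit point.
Collecting: A' = {p87, p90, p91}.


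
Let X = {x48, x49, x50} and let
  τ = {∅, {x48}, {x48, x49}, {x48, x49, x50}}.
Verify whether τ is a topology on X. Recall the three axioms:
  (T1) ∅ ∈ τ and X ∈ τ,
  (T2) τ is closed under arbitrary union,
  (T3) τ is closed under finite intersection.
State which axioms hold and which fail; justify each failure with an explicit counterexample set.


τ IS a topology on X.

Axiom (T1): ∅ ∈ τ? Yes; X ∈ τ? Yes.
Axiom (T2/T3): check pairwise unions and intersections of members of τ.
All pairwise intersections and unions checked — each lies in τ. Therefore τ satisfies (T1), (T2), (T3): it IS a topology on X.


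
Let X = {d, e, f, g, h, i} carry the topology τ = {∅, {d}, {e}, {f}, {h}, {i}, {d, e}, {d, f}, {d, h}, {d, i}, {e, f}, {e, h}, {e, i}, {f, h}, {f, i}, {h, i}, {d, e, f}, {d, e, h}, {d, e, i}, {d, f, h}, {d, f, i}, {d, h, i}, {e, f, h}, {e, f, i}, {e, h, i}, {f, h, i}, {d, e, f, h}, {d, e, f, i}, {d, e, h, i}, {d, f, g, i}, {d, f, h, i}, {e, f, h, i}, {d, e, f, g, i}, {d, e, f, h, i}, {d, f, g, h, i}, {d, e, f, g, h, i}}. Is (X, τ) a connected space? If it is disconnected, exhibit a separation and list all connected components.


(X, τ) is disconnected; components = [{e}, {h}, {d, f, g, i}].

Find clopen sets (U ∈ τ with X ∖ U ∈ τ):
  U = ∅, X ∖ U = {d, e, f, g, h, i} — both open, so U is clopen.
  U = {e}, X ∖ U = {d, f, g, h, i} — both open, so U is clopen.
  U = {h}, X ∖ U = {d, e, f, g, i} — both open, so U is clopen.
  U = {e, h}, X ∖ U = {d, f, g, i} — both open, so U is clopen.
  U = {d, f, g, i}, X ∖ U = {e, h} — both open, so U is clopen.
  U = {d, e, f, g, i}, X ∖ U = {h} — both open, so U is clopen.
  U = {d, f, g, h, i}, X ∖ U = {e} — both open, so U is clopen.
  U = {d, e, f, g, h, i}, X ∖ U = ∅ — both open, so U is clopen.
Nontrivial clopen(s) exist: e.g. {e, h}. So (X, τ) is disconnected.
Compute connected components by grouping points that agree on all clopens:
  component: {e}
  component: {h}
  component: {d, f, g, i}


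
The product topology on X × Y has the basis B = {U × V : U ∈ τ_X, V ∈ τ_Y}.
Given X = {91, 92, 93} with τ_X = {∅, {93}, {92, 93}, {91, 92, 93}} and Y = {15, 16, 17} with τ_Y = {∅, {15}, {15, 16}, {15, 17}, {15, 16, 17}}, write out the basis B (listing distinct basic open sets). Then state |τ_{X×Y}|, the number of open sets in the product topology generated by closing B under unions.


Basis B = {∅ × ∅, {93} × {15}, {92, 93} × {15}, {93} × {15, 16}, {93} × {15, 17}, {91, 92, 93} × {15}, {93} × {15, 16, 17}, {92, 93} × {15, 16}, {92, 93} × {15, 17}, {91, 92, 93} × {15, 16}, {91, 92, 93} × {15, 17}, {92, 93} × {15, 16, 17}, {91, 92, 93} × {15, 16, 17}}; |τ_{X×Y}| = 30.

Enumerate products U × V with U ∈ τ_X, V ∈ τ_Y (deduplicated):
  ∅ × ∅ = {} (∅)
  {93} × {15} = {(93,15)}
  {92, 93} × {15} = {(92,15), (93,15)}
  {93} × {15, 16} = {(93,15), (93,16)}
  {93} × {15, 17} = {(93,15), (93,17)}
  {91, 92, 93} × {15} = {(91,15), (92,15), (93,15)}
  {93} × {15, 16, 17} = {(93,15), (93,16), (93,17)}
  {92, 93} × {15, 16} = {(92,15), (92,16), (93,15), (93,16)}
  {92, 93} × {15, 17} = {(92,15), (92,17), (93,15), (93,17)}
  {91, 92, 93} × {15, 16} = {(91,15), (91,16), (92,15), (92,16), (93,15), (93,16)}
  {91, 92, 93} × {15, 17} = {(91,15), (91,17), (92,15), (92,17), (93,15), (93,17)}
  {92, 93} × {15, 16, 17} = {(92,15), (92,16), (92,17), (93,15), (93,16), (93,17)}
  {91, 92, 93} × {15, 16, 17} = {(91,15), (91,16), (91,17), (92,15), (92,16), (92,17), (93,15), (93,16), (93,17)}
These 13 distinct sets form the basis B.
Close under arbitrary unions to get τ_{X×Y}; counting gives |τ_{X×Y}| = 30.


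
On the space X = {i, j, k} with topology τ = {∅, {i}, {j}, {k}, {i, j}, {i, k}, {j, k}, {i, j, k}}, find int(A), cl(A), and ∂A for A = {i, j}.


int(A) = {i, j}, cl(A) = {i, j}, ∂A = ∅.

Closed sets in (X, τ) are complements of opens:
  closed(X, τ) = {∅, {i}, {j}, {k}, {i, j}, {i, k}, {j, k}, {i, j, k}}.
int(A) = ⋃ {U ∈ τ : U ⊆ A}. Opens contained in A: ∅, {i}, {j}, {i, j}.
Taking the union of these: int(A) = {i, j}.
cl(A) = ⋂ {C closed : A ⊆ C}. Closed sets containing A: {i, j}, {i, j, k}.
Intersecting these: cl(A) = {i, j}.
∂A = cl(A) ∖ int(A) = {i, j} ∖ {i, j} = ∅.


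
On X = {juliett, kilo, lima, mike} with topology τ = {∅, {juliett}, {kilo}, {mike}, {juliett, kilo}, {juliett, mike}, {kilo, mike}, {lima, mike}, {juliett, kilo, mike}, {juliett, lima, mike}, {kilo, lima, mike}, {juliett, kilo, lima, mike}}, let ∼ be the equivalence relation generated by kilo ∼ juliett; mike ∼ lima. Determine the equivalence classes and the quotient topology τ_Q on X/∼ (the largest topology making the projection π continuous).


X/∼ = {[juliett=kilo], [lima=mike]}; |τ_Q| = 4.

Equivalence classes: [juliett=kilo], [lima=mike].
Quotient map π: X → X/∼ sends juliett ↦ [juliett=kilo], kilo ↦ [juliett=kilo], lima ↦ [lima=mike], mike ↦ [lima=mike].
For each subset V ⊆ X/∼, compute π^{-1}(V) ⊆ X and check whether π^{-1}(V) ∈ τ. V is open in τ_Q iff π^{-1}(V) ∈ τ.
  V = {}: π^{-1}(V) = ∅ ∈ τ ✓.
  V = {[juliett=kilo]}: π^{-1}(V) = {juliett, kilo} ∈ τ ✓.
  V = {[lima=mike]}: π^{-1}(V) = {lima, mike} ∈ τ ✓.
  V = {[juliett=kilo], [lima=mike]}: π^{-1}(V) = {juliett, kilo, lima, mike} ∈ τ ✓.
Open sets in the quotient: τ_Q = {{}, {[juliett=kilo]}, {[lima=mike]}, {[juliett=kilo], [lima=mike]}} (4 elements).
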